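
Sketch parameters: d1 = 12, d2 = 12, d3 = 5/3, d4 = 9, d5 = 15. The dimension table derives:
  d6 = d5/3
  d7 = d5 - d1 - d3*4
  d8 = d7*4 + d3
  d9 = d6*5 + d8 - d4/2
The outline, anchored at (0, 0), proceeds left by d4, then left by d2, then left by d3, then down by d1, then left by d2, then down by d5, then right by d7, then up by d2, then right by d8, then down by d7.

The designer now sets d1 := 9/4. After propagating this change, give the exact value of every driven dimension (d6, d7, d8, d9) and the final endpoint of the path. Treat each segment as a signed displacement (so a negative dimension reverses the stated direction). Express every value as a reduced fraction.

Apply edit: d1 := 9/4
  d6 = d5/3 = 5
  d7 = d5 - d1 - d3*4 = 73/12
  d8 = d7*4 + d3 = 26
  d9 = d6*5 + d8 - d4/2 = 93/2
Walk from origin (0, 0):
  seg 1: left by d4 = 9 → (-9, 0)
  seg 2: left by d2 = 12 → (-21, 0)
  seg 3: left by d3 = 5/3 → (-68/3, 0)
  seg 4: down by d1 = 9/4 → (-68/3, -9/4)
  seg 5: left by d2 = 12 → (-104/3, -9/4)
  seg 6: down by d5 = 15 → (-104/3, -69/4)
  seg 7: right by d7 = 73/12 → (-343/12, -69/4)
  seg 8: up by d2 = 12 → (-343/12, -21/4)
  seg 9: right by d8 = 26 → (-31/12, -21/4)
  seg 10: down by d7 = 73/12 → (-31/12, -34/3)

d6 = 5
d7 = 73/12
d8 = 26
d9 = 93/2
endpoint = (-31/12, -34/3)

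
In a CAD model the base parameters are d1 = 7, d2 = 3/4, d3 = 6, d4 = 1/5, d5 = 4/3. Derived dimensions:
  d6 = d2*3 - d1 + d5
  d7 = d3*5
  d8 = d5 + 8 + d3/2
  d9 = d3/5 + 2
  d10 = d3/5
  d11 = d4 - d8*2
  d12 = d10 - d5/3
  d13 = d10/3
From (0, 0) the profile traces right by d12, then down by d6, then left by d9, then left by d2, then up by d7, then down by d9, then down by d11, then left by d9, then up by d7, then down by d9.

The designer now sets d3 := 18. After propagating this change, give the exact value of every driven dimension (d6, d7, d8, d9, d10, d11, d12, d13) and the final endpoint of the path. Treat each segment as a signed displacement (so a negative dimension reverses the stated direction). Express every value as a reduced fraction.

Apply edit: d3 := 18
  d6 = d2*3 - d1 + d5 = -41/12
  d7 = d3*5 = 90
  d8 = d5 + 8 + d3/2 = 55/3
  d9 = d3/5 + 2 = 28/5
  d10 = d3/5 = 18/5
  d11 = d4 - d8*2 = -547/15
  d12 = d10 - d5/3 = 142/45
  d13 = d10/3 = 6/5
Walk from origin (0, 0):
  seg 1: right by d12 = 142/45 → (142/45, 0)
  seg 2: down by d6 = -41/12 → (142/45, 41/12)
  seg 3: left by d9 = 28/5 → (-22/9, 41/12)
  seg 4: left by d2 = 3/4 → (-115/36, 41/12)
  seg 5: up by d7 = 90 → (-115/36, 1121/12)
  seg 6: down by d9 = 28/5 → (-115/36, 5269/60)
  seg 7: down by d11 = -547/15 → (-115/36, 7457/60)
  seg 8: left by d9 = 28/5 → (-1583/180, 7457/60)
  seg 9: up by d7 = 90 → (-1583/180, 12857/60)
  seg 10: down by d9 = 28/5 → (-1583/180, 12521/60)

d6 = -41/12
d7 = 90
d8 = 55/3
d9 = 28/5
d10 = 18/5
d11 = -547/15
d12 = 142/45
d13 = 6/5
endpoint = (-1583/180, 12521/60)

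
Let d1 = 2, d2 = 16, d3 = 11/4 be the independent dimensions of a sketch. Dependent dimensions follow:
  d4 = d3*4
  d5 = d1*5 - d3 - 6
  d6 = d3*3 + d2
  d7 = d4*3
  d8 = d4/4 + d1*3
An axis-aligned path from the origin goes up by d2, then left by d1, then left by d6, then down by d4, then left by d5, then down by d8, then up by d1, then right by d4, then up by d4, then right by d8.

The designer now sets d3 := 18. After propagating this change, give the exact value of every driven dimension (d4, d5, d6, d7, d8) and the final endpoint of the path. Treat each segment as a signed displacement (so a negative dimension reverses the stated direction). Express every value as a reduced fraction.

d4 = 72
d5 = -14
d6 = 70
d7 = 216
d8 = 24
endpoint = (38, -6)

Apply edit: d3 := 18
  d4 = d3*4 = 72
  d5 = d1*5 - d3 - 6 = -14
  d6 = d3*3 + d2 = 70
  d7 = d4*3 = 216
  d8 = d4/4 + d1*3 = 24
Walk from origin (0, 0):
  seg 1: up by d2 = 16 → (0, 16)
  seg 2: left by d1 = 2 → (-2, 16)
  seg 3: left by d6 = 70 → (-72, 16)
  seg 4: down by d4 = 72 → (-72, -56)
  seg 5: left by d5 = -14 → (-58, -56)
  seg 6: down by d8 = 24 → (-58, -80)
  seg 7: up by d1 = 2 → (-58, -78)
  seg 8: right by d4 = 72 → (14, -78)
  seg 9: up by d4 = 72 → (14, -6)
  seg 10: right by d8 = 24 → (38, -6)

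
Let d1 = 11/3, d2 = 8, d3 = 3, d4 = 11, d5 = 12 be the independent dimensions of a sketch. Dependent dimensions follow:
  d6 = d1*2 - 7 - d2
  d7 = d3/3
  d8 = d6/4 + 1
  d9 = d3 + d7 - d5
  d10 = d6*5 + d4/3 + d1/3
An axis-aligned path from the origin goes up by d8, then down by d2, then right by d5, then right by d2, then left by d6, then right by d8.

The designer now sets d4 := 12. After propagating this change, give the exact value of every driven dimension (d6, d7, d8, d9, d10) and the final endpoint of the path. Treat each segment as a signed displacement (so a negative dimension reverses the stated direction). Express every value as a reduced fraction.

d6 = -23/3
d7 = 1
d8 = -11/12
d9 = -8
d10 = -298/9
endpoint = (107/4, -107/12)

Apply edit: d4 := 12
  d6 = d1*2 - 7 - d2 = -23/3
  d7 = d3/3 = 1
  d8 = d6/4 + 1 = -11/12
  d9 = d3 + d7 - d5 = -8
  d10 = d6*5 + d4/3 + d1/3 = -298/9
Walk from origin (0, 0):
  seg 1: up by d8 = -11/12 → (0, -11/12)
  seg 2: down by d2 = 8 → (0, -107/12)
  seg 3: right by d5 = 12 → (12, -107/12)
  seg 4: right by d2 = 8 → (20, -107/12)
  seg 5: left by d6 = -23/3 → (83/3, -107/12)
  seg 6: right by d8 = -11/12 → (107/4, -107/12)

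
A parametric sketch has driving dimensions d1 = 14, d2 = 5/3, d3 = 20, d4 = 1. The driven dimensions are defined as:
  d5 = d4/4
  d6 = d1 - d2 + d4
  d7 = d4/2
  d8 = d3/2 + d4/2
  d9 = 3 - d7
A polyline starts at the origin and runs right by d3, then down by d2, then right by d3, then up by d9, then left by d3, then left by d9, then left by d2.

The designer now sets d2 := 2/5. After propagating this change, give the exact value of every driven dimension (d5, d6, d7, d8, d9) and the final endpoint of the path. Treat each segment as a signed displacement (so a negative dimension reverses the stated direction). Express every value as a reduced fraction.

Apply edit: d2 := 2/5
  d5 = d4/4 = 1/4
  d6 = d1 - d2 + d4 = 73/5
  d7 = d4/2 = 1/2
  d8 = d3/2 + d4/2 = 21/2
  d9 = 3 - d7 = 5/2
Walk from origin (0, 0):
  seg 1: right by d3 = 20 → (20, 0)
  seg 2: down by d2 = 2/5 → (20, -2/5)
  seg 3: right by d3 = 20 → (40, -2/5)
  seg 4: up by d9 = 5/2 → (40, 21/10)
  seg 5: left by d3 = 20 → (20, 21/10)
  seg 6: left by d9 = 5/2 → (35/2, 21/10)
  seg 7: left by d2 = 2/5 → (171/10, 21/10)

d5 = 1/4
d6 = 73/5
d7 = 1/2
d8 = 21/2
d9 = 5/2
endpoint = (171/10, 21/10)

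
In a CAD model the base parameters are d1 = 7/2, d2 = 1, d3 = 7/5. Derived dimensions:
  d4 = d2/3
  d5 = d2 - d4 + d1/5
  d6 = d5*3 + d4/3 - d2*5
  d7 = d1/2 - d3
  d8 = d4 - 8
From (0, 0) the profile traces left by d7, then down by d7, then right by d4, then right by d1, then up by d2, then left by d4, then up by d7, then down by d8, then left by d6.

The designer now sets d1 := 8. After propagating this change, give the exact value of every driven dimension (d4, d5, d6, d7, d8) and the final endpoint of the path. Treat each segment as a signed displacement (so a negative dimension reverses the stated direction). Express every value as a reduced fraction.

Apply edit: d1 := 8
  d4 = d2/3 = 1/3
  d5 = d2 - d4 + d1/5 = 34/15
  d6 = d5*3 + d4/3 - d2*5 = 86/45
  d7 = d1/2 - d3 = 13/5
  d8 = d4 - 8 = -23/3
Walk from origin (0, 0):
  seg 1: left by d7 = 13/5 → (-13/5, 0)
  seg 2: down by d7 = 13/5 → (-13/5, -13/5)
  seg 3: right by d4 = 1/3 → (-34/15, -13/5)
  seg 4: right by d1 = 8 → (86/15, -13/5)
  seg 5: up by d2 = 1 → (86/15, -8/5)
  seg 6: left by d4 = 1/3 → (27/5, -8/5)
  seg 7: up by d7 = 13/5 → (27/5, 1)
  seg 8: down by d8 = -23/3 → (27/5, 26/3)
  seg 9: left by d6 = 86/45 → (157/45, 26/3)

d4 = 1/3
d5 = 34/15
d6 = 86/45
d7 = 13/5
d8 = -23/3
endpoint = (157/45, 26/3)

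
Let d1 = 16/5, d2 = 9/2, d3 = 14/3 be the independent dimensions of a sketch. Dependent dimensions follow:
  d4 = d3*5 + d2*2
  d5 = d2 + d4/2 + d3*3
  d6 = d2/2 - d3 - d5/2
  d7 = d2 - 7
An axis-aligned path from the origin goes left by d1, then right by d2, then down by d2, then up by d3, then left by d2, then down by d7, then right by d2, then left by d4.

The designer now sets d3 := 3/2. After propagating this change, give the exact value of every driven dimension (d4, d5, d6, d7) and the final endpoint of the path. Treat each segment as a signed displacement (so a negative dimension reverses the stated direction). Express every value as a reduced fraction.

Apply edit: d3 := 3/2
  d4 = d3*5 + d2*2 = 33/2
  d5 = d2 + d4/2 + d3*3 = 69/4
  d6 = d2/2 - d3 - d5/2 = -63/8
  d7 = d2 - 7 = -5/2
Walk from origin (0, 0):
  seg 1: left by d1 = 16/5 → (-16/5, 0)
  seg 2: right by d2 = 9/2 → (13/10, 0)
  seg 3: down by d2 = 9/2 → (13/10, -9/2)
  seg 4: up by d3 = 3/2 → (13/10, -3)
  seg 5: left by d2 = 9/2 → (-16/5, -3)
  seg 6: down by d7 = -5/2 → (-16/5, -1/2)
  seg 7: right by d2 = 9/2 → (13/10, -1/2)
  seg 8: left by d4 = 33/2 → (-76/5, -1/2)

d4 = 33/2
d5 = 69/4
d6 = -63/8
d7 = -5/2
endpoint = (-76/5, -1/2)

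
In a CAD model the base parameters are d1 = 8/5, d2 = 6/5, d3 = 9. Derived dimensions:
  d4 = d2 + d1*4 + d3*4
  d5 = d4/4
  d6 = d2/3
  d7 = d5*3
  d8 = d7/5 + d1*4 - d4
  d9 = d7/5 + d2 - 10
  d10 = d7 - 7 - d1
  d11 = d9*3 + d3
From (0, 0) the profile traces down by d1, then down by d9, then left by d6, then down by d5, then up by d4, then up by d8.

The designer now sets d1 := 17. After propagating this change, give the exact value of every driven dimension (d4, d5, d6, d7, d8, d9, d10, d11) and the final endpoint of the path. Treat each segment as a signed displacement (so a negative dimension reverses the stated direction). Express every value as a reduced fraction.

d4 = 526/5
d5 = 263/10
d6 = 2/5
d7 = 789/10
d8 = -1071/50
d9 = 349/50
d10 = 549/10
d11 = 1497/50
endpoint = (-2/5, 67/2)

Apply edit: d1 := 17
  d4 = d2 + d1*4 + d3*4 = 526/5
  d5 = d4/4 = 263/10
  d6 = d2/3 = 2/5
  d7 = d5*3 = 789/10
  d8 = d7/5 + d1*4 - d4 = -1071/50
  d9 = d7/5 + d2 - 10 = 349/50
  d10 = d7 - 7 - d1 = 549/10
  d11 = d9*3 + d3 = 1497/50
Walk from origin (0, 0):
  seg 1: down by d1 = 17 → (0, -17)
  seg 2: down by d9 = 349/50 → (0, -1199/50)
  seg 3: left by d6 = 2/5 → (-2/5, -1199/50)
  seg 4: down by d5 = 263/10 → (-2/5, -1257/25)
  seg 5: up by d4 = 526/5 → (-2/5, 1373/25)
  seg 6: up by d8 = -1071/50 → (-2/5, 67/2)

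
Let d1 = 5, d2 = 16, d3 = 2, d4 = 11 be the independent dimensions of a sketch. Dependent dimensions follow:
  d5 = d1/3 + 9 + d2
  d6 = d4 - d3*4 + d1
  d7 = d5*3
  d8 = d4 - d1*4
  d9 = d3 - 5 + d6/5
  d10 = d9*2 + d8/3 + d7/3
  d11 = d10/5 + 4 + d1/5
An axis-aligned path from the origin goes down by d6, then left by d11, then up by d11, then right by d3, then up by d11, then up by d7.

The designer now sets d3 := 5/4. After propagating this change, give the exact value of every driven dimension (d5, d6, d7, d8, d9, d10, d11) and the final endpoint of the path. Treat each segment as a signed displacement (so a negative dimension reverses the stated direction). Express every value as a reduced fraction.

Apply edit: d3 := 5/4
  d5 = d1/3 + 9 + d2 = 80/3
  d6 = d4 - d3*4 + d1 = 11
  d7 = d5*3 = 80
  d8 = d4 - d1*4 = -9
  d9 = d3 - 5 + d6/5 = -31/20
  d10 = d9*2 + d8/3 + d7/3 = 617/30
  d11 = d10/5 + 4 + d1/5 = 1367/150
Walk from origin (0, 0):
  seg 1: down by d6 = 11 → (0, -11)
  seg 2: left by d11 = 1367/150 → (-1367/150, -11)
  seg 3: up by d11 = 1367/150 → (-1367/150, -283/150)
  seg 4: right by d3 = 5/4 → (-2359/300, -283/150)
  seg 5: up by d11 = 1367/150 → (-2359/300, 542/75)
  seg 6: up by d7 = 80 → (-2359/300, 6542/75)

d5 = 80/3
d6 = 11
d7 = 80
d8 = -9
d9 = -31/20
d10 = 617/30
d11 = 1367/150
endpoint = (-2359/300, 6542/75)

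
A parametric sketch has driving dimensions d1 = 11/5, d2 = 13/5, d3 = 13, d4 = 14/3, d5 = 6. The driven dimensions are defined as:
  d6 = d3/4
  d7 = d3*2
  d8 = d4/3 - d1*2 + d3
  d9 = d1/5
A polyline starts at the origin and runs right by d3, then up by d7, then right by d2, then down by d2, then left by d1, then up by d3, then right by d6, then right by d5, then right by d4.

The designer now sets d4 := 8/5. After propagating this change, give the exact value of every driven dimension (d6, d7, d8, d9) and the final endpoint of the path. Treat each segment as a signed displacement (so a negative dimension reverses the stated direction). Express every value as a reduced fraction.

d6 = 13/4
d7 = 26
d8 = 137/15
d9 = 11/25
endpoint = (97/4, 182/5)

Apply edit: d4 := 8/5
  d6 = d3/4 = 13/4
  d7 = d3*2 = 26
  d8 = d4/3 - d1*2 + d3 = 137/15
  d9 = d1/5 = 11/25
Walk from origin (0, 0):
  seg 1: right by d3 = 13 → (13, 0)
  seg 2: up by d7 = 26 → (13, 26)
  seg 3: right by d2 = 13/5 → (78/5, 26)
  seg 4: down by d2 = 13/5 → (78/5, 117/5)
  seg 5: left by d1 = 11/5 → (67/5, 117/5)
  seg 6: up by d3 = 13 → (67/5, 182/5)
  seg 7: right by d6 = 13/4 → (333/20, 182/5)
  seg 8: right by d5 = 6 → (453/20, 182/5)
  seg 9: right by d4 = 8/5 → (97/4, 182/5)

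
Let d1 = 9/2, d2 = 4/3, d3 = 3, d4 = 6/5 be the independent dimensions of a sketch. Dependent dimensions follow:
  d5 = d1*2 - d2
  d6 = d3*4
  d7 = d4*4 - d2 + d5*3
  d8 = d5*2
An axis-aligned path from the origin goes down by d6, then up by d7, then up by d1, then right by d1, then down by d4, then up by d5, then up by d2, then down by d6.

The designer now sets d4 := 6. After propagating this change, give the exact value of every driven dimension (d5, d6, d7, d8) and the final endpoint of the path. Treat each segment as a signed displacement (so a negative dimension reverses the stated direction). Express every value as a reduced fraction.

d5 = 23/3
d6 = 12
d7 = 137/3
d8 = 46/3
endpoint = (9/2, 175/6)

Apply edit: d4 := 6
  d5 = d1*2 - d2 = 23/3
  d6 = d3*4 = 12
  d7 = d4*4 - d2 + d5*3 = 137/3
  d8 = d5*2 = 46/3
Walk from origin (0, 0):
  seg 1: down by d6 = 12 → (0, -12)
  seg 2: up by d7 = 137/3 → (0, 101/3)
  seg 3: up by d1 = 9/2 → (0, 229/6)
  seg 4: right by d1 = 9/2 → (9/2, 229/6)
  seg 5: down by d4 = 6 → (9/2, 193/6)
  seg 6: up by d5 = 23/3 → (9/2, 239/6)
  seg 7: up by d2 = 4/3 → (9/2, 247/6)
  seg 8: down by d6 = 12 → (9/2, 175/6)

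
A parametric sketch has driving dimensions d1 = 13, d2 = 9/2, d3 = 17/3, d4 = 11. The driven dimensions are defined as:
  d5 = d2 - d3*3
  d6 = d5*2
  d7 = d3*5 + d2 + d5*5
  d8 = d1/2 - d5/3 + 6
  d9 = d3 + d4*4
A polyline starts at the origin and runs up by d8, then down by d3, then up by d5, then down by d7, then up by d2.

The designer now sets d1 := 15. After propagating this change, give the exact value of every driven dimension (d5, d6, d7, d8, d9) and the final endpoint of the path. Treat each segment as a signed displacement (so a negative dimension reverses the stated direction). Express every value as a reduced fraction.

d5 = -25/2
d6 = -25
d7 = -89/3
d8 = 53/3
d9 = 149/3
endpoint = (0, 101/3)

Apply edit: d1 := 15
  d5 = d2 - d3*3 = -25/2
  d6 = d5*2 = -25
  d7 = d3*5 + d2 + d5*5 = -89/3
  d8 = d1/2 - d5/3 + 6 = 53/3
  d9 = d3 + d4*4 = 149/3
Walk from origin (0, 0):
  seg 1: up by d8 = 53/3 → (0, 53/3)
  seg 2: down by d3 = 17/3 → (0, 12)
  seg 3: up by d5 = -25/2 → (0, -1/2)
  seg 4: down by d7 = -89/3 → (0, 175/6)
  seg 5: up by d2 = 9/2 → (0, 101/3)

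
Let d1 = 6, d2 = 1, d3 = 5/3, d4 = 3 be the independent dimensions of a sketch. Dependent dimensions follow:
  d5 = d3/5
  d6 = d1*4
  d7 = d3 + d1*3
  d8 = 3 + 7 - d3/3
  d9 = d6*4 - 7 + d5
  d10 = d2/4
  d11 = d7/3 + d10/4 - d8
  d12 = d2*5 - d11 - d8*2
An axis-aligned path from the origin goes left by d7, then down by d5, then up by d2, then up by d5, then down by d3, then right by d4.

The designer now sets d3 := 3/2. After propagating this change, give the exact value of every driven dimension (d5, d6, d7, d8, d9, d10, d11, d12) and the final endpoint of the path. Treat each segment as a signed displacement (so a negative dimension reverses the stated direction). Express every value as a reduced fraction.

d5 = 3/10
d6 = 24
d7 = 39/2
d8 = 19/2
d9 = 893/10
d10 = 1/4
d11 = -47/16
d12 = -177/16
endpoint = (-33/2, -1/2)

Apply edit: d3 := 3/2
  d5 = d3/5 = 3/10
  d6 = d1*4 = 24
  d7 = d3 + d1*3 = 39/2
  d8 = 3 + 7 - d3/3 = 19/2
  d9 = d6*4 - 7 + d5 = 893/10
  d10 = d2/4 = 1/4
  d11 = d7/3 + d10/4 - d8 = -47/16
  d12 = d2*5 - d11 - d8*2 = -177/16
Walk from origin (0, 0):
  seg 1: left by d7 = 39/2 → (-39/2, 0)
  seg 2: down by d5 = 3/10 → (-39/2, -3/10)
  seg 3: up by d2 = 1 → (-39/2, 7/10)
  seg 4: up by d5 = 3/10 → (-39/2, 1)
  seg 5: down by d3 = 3/2 → (-39/2, -1/2)
  seg 6: right by d4 = 3 → (-33/2, -1/2)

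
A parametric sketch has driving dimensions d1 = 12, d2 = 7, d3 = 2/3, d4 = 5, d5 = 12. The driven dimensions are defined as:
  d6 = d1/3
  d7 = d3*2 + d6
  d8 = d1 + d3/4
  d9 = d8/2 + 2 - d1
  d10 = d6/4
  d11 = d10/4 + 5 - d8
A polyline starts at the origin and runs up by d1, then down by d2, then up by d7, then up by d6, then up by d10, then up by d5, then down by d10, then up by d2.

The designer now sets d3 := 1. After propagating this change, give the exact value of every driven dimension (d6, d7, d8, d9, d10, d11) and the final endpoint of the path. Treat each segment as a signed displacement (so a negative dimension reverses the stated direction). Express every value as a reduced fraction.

d6 = 4
d7 = 6
d8 = 49/4
d9 = -31/8
d10 = 1
d11 = -7
endpoint = (0, 34)

Apply edit: d3 := 1
  d6 = d1/3 = 4
  d7 = d3*2 + d6 = 6
  d8 = d1 + d3/4 = 49/4
  d9 = d8/2 + 2 - d1 = -31/8
  d10 = d6/4 = 1
  d11 = d10/4 + 5 - d8 = -7
Walk from origin (0, 0):
  seg 1: up by d1 = 12 → (0, 12)
  seg 2: down by d2 = 7 → (0, 5)
  seg 3: up by d7 = 6 → (0, 11)
  seg 4: up by d6 = 4 → (0, 15)
  seg 5: up by d10 = 1 → (0, 16)
  seg 6: up by d5 = 12 → (0, 28)
  seg 7: down by d10 = 1 → (0, 27)
  seg 8: up by d2 = 7 → (0, 34)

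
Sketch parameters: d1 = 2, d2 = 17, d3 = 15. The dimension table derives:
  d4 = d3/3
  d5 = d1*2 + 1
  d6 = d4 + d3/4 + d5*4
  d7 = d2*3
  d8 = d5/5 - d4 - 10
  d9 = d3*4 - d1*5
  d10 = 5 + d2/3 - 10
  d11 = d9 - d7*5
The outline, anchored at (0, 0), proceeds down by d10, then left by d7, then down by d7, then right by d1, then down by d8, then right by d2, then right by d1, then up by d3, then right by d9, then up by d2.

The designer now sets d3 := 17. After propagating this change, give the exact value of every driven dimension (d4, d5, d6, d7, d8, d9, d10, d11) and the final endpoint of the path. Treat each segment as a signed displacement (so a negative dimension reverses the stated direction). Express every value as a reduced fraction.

Apply edit: d3 := 17
  d4 = d3/3 = 17/3
  d5 = d1*2 + 1 = 5
  d6 = d4 + d3/4 + d5*4 = 359/12
  d7 = d2*3 = 51
  d8 = d5/5 - d4 - 10 = -44/3
  d9 = d3*4 - d1*5 = 58
  d10 = 5 + d2/3 - 10 = 2/3
  d11 = d9 - d7*5 = -197
Walk from origin (0, 0):
  seg 1: down by d10 = 2/3 → (0, -2/3)
  seg 2: left by d7 = 51 → (-51, -2/3)
  seg 3: down by d7 = 51 → (-51, -155/3)
  seg 4: right by d1 = 2 → (-49, -155/3)
  seg 5: down by d8 = -44/3 → (-49, -37)
  seg 6: right by d2 = 17 → (-32, -37)
  seg 7: right by d1 = 2 → (-30, -37)
  seg 8: up by d3 = 17 → (-30, -20)
  seg 9: right by d9 = 58 → (28, -20)
  seg 10: up by d2 = 17 → (28, -3)

d4 = 17/3
d5 = 5
d6 = 359/12
d7 = 51
d8 = -44/3
d9 = 58
d10 = 2/3
d11 = -197
endpoint = (28, -3)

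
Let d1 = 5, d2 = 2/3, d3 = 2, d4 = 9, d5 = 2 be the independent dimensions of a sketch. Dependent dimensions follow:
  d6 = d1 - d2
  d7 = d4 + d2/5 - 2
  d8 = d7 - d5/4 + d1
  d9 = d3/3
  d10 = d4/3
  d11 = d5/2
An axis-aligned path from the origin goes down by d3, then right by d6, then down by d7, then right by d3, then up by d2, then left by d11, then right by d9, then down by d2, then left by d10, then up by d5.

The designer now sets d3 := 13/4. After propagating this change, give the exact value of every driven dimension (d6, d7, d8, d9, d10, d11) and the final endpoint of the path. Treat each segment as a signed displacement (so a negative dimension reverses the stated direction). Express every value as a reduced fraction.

Apply edit: d3 := 13/4
  d6 = d1 - d2 = 13/3
  d7 = d4 + d2/5 - 2 = 107/15
  d8 = d7 - d5/4 + d1 = 349/30
  d9 = d3/3 = 13/12
  d10 = d4/3 = 3
  d11 = d5/2 = 1
Walk from origin (0, 0):
  seg 1: down by d3 = 13/4 → (0, -13/4)
  seg 2: right by d6 = 13/3 → (13/3, -13/4)
  seg 3: down by d7 = 107/15 → (13/3, -623/60)
  seg 4: right by d3 = 13/4 → (91/12, -623/60)
  seg 5: up by d2 = 2/3 → (91/12, -583/60)
  seg 6: left by d11 = 1 → (79/12, -583/60)
  seg 7: right by d9 = 13/12 → (23/3, -583/60)
  seg 8: down by d2 = 2/3 → (23/3, -623/60)
  seg 9: left by d10 = 3 → (14/3, -623/60)
  seg 10: up by d5 = 2 → (14/3, -503/60)

d6 = 13/3
d7 = 107/15
d8 = 349/30
d9 = 13/12
d10 = 3
d11 = 1
endpoint = (14/3, -503/60)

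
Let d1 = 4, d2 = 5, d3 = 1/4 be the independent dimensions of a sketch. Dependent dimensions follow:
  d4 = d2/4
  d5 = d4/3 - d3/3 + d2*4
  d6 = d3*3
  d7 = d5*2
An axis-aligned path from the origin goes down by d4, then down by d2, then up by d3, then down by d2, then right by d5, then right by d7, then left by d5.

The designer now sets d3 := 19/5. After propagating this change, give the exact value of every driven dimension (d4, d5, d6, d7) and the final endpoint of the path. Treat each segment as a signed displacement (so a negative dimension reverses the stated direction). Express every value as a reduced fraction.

Apply edit: d3 := 19/5
  d4 = d2/4 = 5/4
  d5 = d4/3 - d3/3 + d2*4 = 383/20
  d6 = d3*3 = 57/5
  d7 = d5*2 = 383/10
Walk from origin (0, 0):
  seg 1: down by d4 = 5/4 → (0, -5/4)
  seg 2: down by d2 = 5 → (0, -25/4)
  seg 3: up by d3 = 19/5 → (0, -49/20)
  seg 4: down by d2 = 5 → (0, -149/20)
  seg 5: right by d5 = 383/20 → (383/20, -149/20)
  seg 6: right by d7 = 383/10 → (1149/20, -149/20)
  seg 7: left by d5 = 383/20 → (383/10, -149/20)

d4 = 5/4
d5 = 383/20
d6 = 57/5
d7 = 383/10
endpoint = (383/10, -149/20)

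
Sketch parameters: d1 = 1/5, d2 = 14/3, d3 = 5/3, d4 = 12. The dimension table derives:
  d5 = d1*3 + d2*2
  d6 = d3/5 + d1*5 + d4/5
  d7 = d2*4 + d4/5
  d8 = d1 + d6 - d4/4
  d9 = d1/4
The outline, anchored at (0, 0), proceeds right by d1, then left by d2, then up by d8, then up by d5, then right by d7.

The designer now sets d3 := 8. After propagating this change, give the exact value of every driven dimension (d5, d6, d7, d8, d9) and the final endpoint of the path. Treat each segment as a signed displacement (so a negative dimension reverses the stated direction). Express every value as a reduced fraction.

Apply edit: d3 := 8
  d5 = d1*3 + d2*2 = 149/15
  d6 = d3/5 + d1*5 + d4/5 = 5
  d7 = d2*4 + d4/5 = 316/15
  d8 = d1 + d6 - d4/4 = 11/5
  d9 = d1/4 = 1/20
Walk from origin (0, 0):
  seg 1: right by d1 = 1/5 → (1/5, 0)
  seg 2: left by d2 = 14/3 → (-67/15, 0)
  seg 3: up by d8 = 11/5 → (-67/15, 11/5)
  seg 4: up by d5 = 149/15 → (-67/15, 182/15)
  seg 5: right by d7 = 316/15 → (83/5, 182/15)

d5 = 149/15
d6 = 5
d7 = 316/15
d8 = 11/5
d9 = 1/20
endpoint = (83/5, 182/15)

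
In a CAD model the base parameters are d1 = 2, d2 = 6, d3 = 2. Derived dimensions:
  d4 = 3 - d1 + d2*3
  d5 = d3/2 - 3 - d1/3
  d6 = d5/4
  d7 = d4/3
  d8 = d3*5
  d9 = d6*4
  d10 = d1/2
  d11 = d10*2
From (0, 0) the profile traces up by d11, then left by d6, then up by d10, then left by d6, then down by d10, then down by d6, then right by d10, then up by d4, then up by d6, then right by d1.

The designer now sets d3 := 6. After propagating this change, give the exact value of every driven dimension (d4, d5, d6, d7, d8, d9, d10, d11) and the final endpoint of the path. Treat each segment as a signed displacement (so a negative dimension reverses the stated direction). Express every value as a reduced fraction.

Apply edit: d3 := 6
  d4 = 3 - d1 + d2*3 = 19
  d5 = d3/2 - 3 - d1/3 = -2/3
  d6 = d5/4 = -1/6
  d7 = d4/3 = 19/3
  d8 = d3*5 = 30
  d9 = d6*4 = -2/3
  d10 = d1/2 = 1
  d11 = d10*2 = 2
Walk from origin (0, 0):
  seg 1: up by d11 = 2 → (0, 2)
  seg 2: left by d6 = -1/6 → (1/6, 2)
  seg 3: up by d10 = 1 → (1/6, 3)
  seg 4: left by d6 = -1/6 → (1/3, 3)
  seg 5: down by d10 = 1 → (1/3, 2)
  seg 6: down by d6 = -1/6 → (1/3, 13/6)
  seg 7: right by d10 = 1 → (4/3, 13/6)
  seg 8: up by d4 = 19 → (4/3, 127/6)
  seg 9: up by d6 = -1/6 → (4/3, 21)
  seg 10: right by d1 = 2 → (10/3, 21)

d4 = 19
d5 = -2/3
d6 = -1/6
d7 = 19/3
d8 = 30
d9 = -2/3
d10 = 1
d11 = 2
endpoint = (10/3, 21)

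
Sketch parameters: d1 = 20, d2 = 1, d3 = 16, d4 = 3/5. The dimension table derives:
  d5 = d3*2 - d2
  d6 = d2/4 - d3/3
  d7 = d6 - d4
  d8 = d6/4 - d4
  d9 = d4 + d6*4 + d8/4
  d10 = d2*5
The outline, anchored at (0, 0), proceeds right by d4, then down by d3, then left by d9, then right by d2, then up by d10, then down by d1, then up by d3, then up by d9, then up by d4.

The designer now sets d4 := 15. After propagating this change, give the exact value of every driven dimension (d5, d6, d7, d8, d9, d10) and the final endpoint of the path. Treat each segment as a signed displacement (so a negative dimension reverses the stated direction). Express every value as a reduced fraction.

Apply edit: d4 := 15
  d5 = d3*2 - d2 = 31
  d6 = d2/4 - d3/3 = -61/12
  d7 = d6 - d4 = -241/12
  d8 = d6/4 - d4 = -781/48
  d9 = d4 + d6*4 + d8/4 = -1805/192
  d10 = d2*5 = 5
Walk from origin (0, 0):
  seg 1: right by d4 = 15 → (15, 0)
  seg 2: down by d3 = 16 → (15, -16)
  seg 3: left by d9 = -1805/192 → (4685/192, -16)
  seg 4: right by d2 = 1 → (4877/192, -16)
  seg 5: up by d10 = 5 → (4877/192, -11)
  seg 6: down by d1 = 20 → (4877/192, -31)
  seg 7: up by d3 = 16 → (4877/192, -15)
  seg 8: up by d9 = -1805/192 → (4877/192, -4685/192)
  seg 9: up by d4 = 15 → (4877/192, -1805/192)

d5 = 31
d6 = -61/12
d7 = -241/12
d8 = -781/48
d9 = -1805/192
d10 = 5
endpoint = (4877/192, -1805/192)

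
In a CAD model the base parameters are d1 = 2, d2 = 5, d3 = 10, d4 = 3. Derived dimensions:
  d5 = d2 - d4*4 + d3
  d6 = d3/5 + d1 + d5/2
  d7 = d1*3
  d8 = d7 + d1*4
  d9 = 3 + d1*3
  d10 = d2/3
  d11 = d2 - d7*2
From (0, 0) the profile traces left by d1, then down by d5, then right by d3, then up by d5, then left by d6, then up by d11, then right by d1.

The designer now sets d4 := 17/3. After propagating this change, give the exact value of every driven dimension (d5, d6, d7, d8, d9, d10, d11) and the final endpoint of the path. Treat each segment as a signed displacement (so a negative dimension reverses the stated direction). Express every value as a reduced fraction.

Apply edit: d4 := 17/3
  d5 = d2 - d4*4 + d3 = -23/3
  d6 = d3/5 + d1 + d5/2 = 1/6
  d7 = d1*3 = 6
  d8 = d7 + d1*4 = 14
  d9 = 3 + d1*3 = 9
  d10 = d2/3 = 5/3
  d11 = d2 - d7*2 = -7
Walk from origin (0, 0):
  seg 1: left by d1 = 2 → (-2, 0)
  seg 2: down by d5 = -23/3 → (-2, 23/3)
  seg 3: right by d3 = 10 → (8, 23/3)
  seg 4: up by d5 = -23/3 → (8, 0)
  seg 5: left by d6 = 1/6 → (47/6, 0)
  seg 6: up by d11 = -7 → (47/6, -7)
  seg 7: right by d1 = 2 → (59/6, -7)

d5 = -23/3
d6 = 1/6
d7 = 6
d8 = 14
d9 = 9
d10 = 5/3
d11 = -7
endpoint = (59/6, -7)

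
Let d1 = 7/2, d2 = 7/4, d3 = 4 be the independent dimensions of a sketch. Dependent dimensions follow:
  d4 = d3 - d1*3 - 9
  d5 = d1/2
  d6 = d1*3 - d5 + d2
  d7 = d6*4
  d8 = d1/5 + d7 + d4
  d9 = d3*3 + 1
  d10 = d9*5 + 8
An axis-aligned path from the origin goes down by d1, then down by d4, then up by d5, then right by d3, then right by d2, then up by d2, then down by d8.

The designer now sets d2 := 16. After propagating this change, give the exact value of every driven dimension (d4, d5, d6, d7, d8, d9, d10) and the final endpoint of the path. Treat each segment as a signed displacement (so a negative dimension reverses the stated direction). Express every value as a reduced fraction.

d4 = -31/2
d5 = 7/4
d6 = 99/4
d7 = 99
d8 = 421/5
d9 = 13
d10 = 73
endpoint = (20, -1089/20)

Apply edit: d2 := 16
  d4 = d3 - d1*3 - 9 = -31/2
  d5 = d1/2 = 7/4
  d6 = d1*3 - d5 + d2 = 99/4
  d7 = d6*4 = 99
  d8 = d1/5 + d7 + d4 = 421/5
  d9 = d3*3 + 1 = 13
  d10 = d9*5 + 8 = 73
Walk from origin (0, 0):
  seg 1: down by d1 = 7/2 → (0, -7/2)
  seg 2: down by d4 = -31/2 → (0, 12)
  seg 3: up by d5 = 7/4 → (0, 55/4)
  seg 4: right by d3 = 4 → (4, 55/4)
  seg 5: right by d2 = 16 → (20, 55/4)
  seg 6: up by d2 = 16 → (20, 119/4)
  seg 7: down by d8 = 421/5 → (20, -1089/20)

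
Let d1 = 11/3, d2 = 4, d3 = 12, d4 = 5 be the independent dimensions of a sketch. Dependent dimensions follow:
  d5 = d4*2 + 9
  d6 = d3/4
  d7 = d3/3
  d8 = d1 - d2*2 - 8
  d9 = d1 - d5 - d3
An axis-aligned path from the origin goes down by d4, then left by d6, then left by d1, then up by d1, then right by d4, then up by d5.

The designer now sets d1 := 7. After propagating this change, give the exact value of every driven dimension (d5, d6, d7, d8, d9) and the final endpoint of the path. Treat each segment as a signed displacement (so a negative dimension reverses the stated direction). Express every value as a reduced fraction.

Apply edit: d1 := 7
  d5 = d4*2 + 9 = 19
  d6 = d3/4 = 3
  d7 = d3/3 = 4
  d8 = d1 - d2*2 - 8 = -9
  d9 = d1 - d5 - d3 = -24
Walk from origin (0, 0):
  seg 1: down by d4 = 5 → (0, -5)
  seg 2: left by d6 = 3 → (-3, -5)
  seg 3: left by d1 = 7 → (-10, -5)
  seg 4: up by d1 = 7 → (-10, 2)
  seg 5: right by d4 = 5 → (-5, 2)
  seg 6: up by d5 = 19 → (-5, 21)

d5 = 19
d6 = 3
d7 = 4
d8 = -9
d9 = -24
endpoint = (-5, 21)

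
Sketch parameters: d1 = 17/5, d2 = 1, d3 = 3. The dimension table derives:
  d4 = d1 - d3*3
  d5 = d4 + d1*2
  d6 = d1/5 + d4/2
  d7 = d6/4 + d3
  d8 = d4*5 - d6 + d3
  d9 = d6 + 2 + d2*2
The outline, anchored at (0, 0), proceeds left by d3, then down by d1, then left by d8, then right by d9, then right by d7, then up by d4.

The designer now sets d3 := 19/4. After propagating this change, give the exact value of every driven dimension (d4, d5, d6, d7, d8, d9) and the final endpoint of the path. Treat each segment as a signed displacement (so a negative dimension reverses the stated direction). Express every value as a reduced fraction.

d4 = -217/20
d5 = -81/20
d6 = -949/200
d7 = 2851/800
d8 = -8951/200
d9 = -149/200
endpoint = (34259/800, -57/4)

Apply edit: d3 := 19/4
  d4 = d1 - d3*3 = -217/20
  d5 = d4 + d1*2 = -81/20
  d6 = d1/5 + d4/2 = -949/200
  d7 = d6/4 + d3 = 2851/800
  d8 = d4*5 - d6 + d3 = -8951/200
  d9 = d6 + 2 + d2*2 = -149/200
Walk from origin (0, 0):
  seg 1: left by d3 = 19/4 → (-19/4, 0)
  seg 2: down by d1 = 17/5 → (-19/4, -17/5)
  seg 3: left by d8 = -8951/200 → (8001/200, -17/5)
  seg 4: right by d9 = -149/200 → (1963/50, -17/5)
  seg 5: right by d7 = 2851/800 → (34259/800, -17/5)
  seg 6: up by d4 = -217/20 → (34259/800, -57/4)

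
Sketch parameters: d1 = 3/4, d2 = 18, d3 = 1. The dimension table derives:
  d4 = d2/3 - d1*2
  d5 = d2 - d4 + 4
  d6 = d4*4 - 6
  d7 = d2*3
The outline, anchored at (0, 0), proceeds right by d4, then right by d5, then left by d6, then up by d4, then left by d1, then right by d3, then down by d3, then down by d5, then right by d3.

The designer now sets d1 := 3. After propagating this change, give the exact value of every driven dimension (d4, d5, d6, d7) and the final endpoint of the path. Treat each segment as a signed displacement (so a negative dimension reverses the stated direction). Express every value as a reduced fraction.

d4 = 0
d5 = 22
d6 = -6
d7 = 54
endpoint = (27, -23)

Apply edit: d1 := 3
  d4 = d2/3 - d1*2 = 0
  d5 = d2 - d4 + 4 = 22
  d6 = d4*4 - 6 = -6
  d7 = d2*3 = 54
Walk from origin (0, 0):
  seg 1: right by d4 = 0 → (0, 0)
  seg 2: right by d5 = 22 → (22, 0)
  seg 3: left by d6 = -6 → (28, 0)
  seg 4: up by d4 = 0 → (28, 0)
  seg 5: left by d1 = 3 → (25, 0)
  seg 6: right by d3 = 1 → (26, 0)
  seg 7: down by d3 = 1 → (26, -1)
  seg 8: down by d5 = 22 → (26, -23)
  seg 9: right by d3 = 1 → (27, -23)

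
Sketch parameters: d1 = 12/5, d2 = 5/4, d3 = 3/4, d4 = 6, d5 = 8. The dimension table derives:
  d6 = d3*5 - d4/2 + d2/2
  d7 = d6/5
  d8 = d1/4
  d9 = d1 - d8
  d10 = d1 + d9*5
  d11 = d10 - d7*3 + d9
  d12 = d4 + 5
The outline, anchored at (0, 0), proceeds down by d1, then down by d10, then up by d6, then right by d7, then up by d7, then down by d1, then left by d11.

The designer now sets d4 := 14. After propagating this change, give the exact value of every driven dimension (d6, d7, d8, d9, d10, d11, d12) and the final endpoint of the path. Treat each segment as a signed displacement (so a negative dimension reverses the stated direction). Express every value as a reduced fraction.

d6 = -21/8
d7 = -21/40
d8 = 3/5
d9 = 9/5
d10 = 57/5
d11 = 591/40
d12 = 19
endpoint = (-153/10, -387/20)

Apply edit: d4 := 14
  d6 = d3*5 - d4/2 + d2/2 = -21/8
  d7 = d6/5 = -21/40
  d8 = d1/4 = 3/5
  d9 = d1 - d8 = 9/5
  d10 = d1 + d9*5 = 57/5
  d11 = d10 - d7*3 + d9 = 591/40
  d12 = d4 + 5 = 19
Walk from origin (0, 0):
  seg 1: down by d1 = 12/5 → (0, -12/5)
  seg 2: down by d10 = 57/5 → (0, -69/5)
  seg 3: up by d6 = -21/8 → (0, -657/40)
  seg 4: right by d7 = -21/40 → (-21/40, -657/40)
  seg 5: up by d7 = -21/40 → (-21/40, -339/20)
  seg 6: down by d1 = 12/5 → (-21/40, -387/20)
  seg 7: left by d11 = 591/40 → (-153/10, -387/20)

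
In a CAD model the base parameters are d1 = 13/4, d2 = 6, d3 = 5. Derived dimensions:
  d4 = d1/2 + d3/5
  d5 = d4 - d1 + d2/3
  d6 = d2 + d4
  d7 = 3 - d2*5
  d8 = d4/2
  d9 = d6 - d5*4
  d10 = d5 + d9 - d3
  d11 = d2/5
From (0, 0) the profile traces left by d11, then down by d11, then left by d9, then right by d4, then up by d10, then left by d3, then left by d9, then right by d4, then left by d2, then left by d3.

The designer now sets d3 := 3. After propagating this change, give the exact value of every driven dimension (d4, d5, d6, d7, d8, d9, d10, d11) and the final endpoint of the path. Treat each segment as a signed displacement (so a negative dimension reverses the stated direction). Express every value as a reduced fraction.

d4 = 89/40
d5 = 39/40
d6 = 329/40
d7 = -27
d8 = 89/80
d9 = 173/40
d10 = 23/10
d11 = 6/5
endpoint = (-87/5, 11/10)

Apply edit: d3 := 3
  d4 = d1/2 + d3/5 = 89/40
  d5 = d4 - d1 + d2/3 = 39/40
  d6 = d2 + d4 = 329/40
  d7 = 3 - d2*5 = -27
  d8 = d4/2 = 89/80
  d9 = d6 - d5*4 = 173/40
  d10 = d5 + d9 - d3 = 23/10
  d11 = d2/5 = 6/5
Walk from origin (0, 0):
  seg 1: left by d11 = 6/5 → (-6/5, 0)
  seg 2: down by d11 = 6/5 → (-6/5, -6/5)
  seg 3: left by d9 = 173/40 → (-221/40, -6/5)
  seg 4: right by d4 = 89/40 → (-33/10, -6/5)
  seg 5: up by d10 = 23/10 → (-33/10, 11/10)
  seg 6: left by d3 = 3 → (-63/10, 11/10)
  seg 7: left by d9 = 173/40 → (-85/8, 11/10)
  seg 8: right by d4 = 89/40 → (-42/5, 11/10)
  seg 9: left by d2 = 6 → (-72/5, 11/10)
  seg 10: left by d3 = 3 → (-87/5, 11/10)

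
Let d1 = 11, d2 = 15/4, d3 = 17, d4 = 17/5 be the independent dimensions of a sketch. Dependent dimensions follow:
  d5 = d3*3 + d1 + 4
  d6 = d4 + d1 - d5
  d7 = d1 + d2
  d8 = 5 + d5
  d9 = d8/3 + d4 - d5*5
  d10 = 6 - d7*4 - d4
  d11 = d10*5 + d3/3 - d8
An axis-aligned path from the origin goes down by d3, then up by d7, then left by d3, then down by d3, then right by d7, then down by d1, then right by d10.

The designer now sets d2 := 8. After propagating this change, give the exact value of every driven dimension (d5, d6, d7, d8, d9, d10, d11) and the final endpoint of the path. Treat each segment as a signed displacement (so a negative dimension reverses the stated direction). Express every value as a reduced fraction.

Apply edit: d2 := 8
  d5 = d3*3 + d1 + 4 = 66
  d6 = d4 + d1 - d5 = -258/5
  d7 = d1 + d2 = 19
  d8 = 5 + d5 = 71
  d9 = d8/3 + d4 - d5*5 = -4544/15
  d10 = 6 - d7*4 - d4 = -367/5
  d11 = d10*5 + d3/3 - d8 = -1297/3
Walk from origin (0, 0):
  seg 1: down by d3 = 17 → (0, -17)
  seg 2: up by d7 = 19 → (0, 2)
  seg 3: left by d3 = 17 → (-17, 2)
  seg 4: down by d3 = 17 → (-17, -15)
  seg 5: right by d7 = 19 → (2, -15)
  seg 6: down by d1 = 11 → (2, -26)
  seg 7: right by d10 = -367/5 → (-357/5, -26)

d5 = 66
d6 = -258/5
d7 = 19
d8 = 71
d9 = -4544/15
d10 = -367/5
d11 = -1297/3
endpoint = (-357/5, -26)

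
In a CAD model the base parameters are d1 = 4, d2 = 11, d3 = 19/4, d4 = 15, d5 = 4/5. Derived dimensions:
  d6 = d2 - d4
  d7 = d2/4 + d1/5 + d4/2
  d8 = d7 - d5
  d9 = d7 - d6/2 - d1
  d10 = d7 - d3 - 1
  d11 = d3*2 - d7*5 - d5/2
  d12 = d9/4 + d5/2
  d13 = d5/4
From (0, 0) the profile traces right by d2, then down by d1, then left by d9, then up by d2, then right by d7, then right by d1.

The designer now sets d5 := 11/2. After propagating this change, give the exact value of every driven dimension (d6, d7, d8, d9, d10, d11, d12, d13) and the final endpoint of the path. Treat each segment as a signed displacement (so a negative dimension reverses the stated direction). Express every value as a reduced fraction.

Apply edit: d5 := 11/2
  d6 = d2 - d4 = -4
  d7 = d2/4 + d1/5 + d4/2 = 221/20
  d8 = d7 - d5 = 111/20
  d9 = d7 - d6/2 - d1 = 181/20
  d10 = d7 - d3 - 1 = 53/10
  d11 = d3*2 - d7*5 - d5/2 = -97/2
  d12 = d9/4 + d5/2 = 401/80
  d13 = d5/4 = 11/8
Walk from origin (0, 0):
  seg 1: right by d2 = 11 → (11, 0)
  seg 2: down by d1 = 4 → (11, -4)
  seg 3: left by d9 = 181/20 → (39/20, -4)
  seg 4: up by d2 = 11 → (39/20, 7)
  seg 5: right by d7 = 221/20 → (13, 7)
  seg 6: right by d1 = 4 → (17, 7)

d6 = -4
d7 = 221/20
d8 = 111/20
d9 = 181/20
d10 = 53/10
d11 = -97/2
d12 = 401/80
d13 = 11/8
endpoint = (17, 7)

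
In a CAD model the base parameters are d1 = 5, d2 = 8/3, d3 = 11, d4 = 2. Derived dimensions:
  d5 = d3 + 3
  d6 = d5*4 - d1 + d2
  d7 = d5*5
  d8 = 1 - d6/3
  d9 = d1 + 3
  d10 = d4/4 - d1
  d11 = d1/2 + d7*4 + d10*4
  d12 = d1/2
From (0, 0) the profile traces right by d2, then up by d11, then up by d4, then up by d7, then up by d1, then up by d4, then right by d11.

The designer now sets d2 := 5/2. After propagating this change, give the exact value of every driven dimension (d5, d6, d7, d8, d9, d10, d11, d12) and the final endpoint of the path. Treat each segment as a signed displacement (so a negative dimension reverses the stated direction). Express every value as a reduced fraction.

d5 = 14
d6 = 107/2
d7 = 70
d8 = -101/6
d9 = 8
d10 = -9/2
d11 = 529/2
d12 = 5/2
endpoint = (267, 687/2)

Apply edit: d2 := 5/2
  d5 = d3 + 3 = 14
  d6 = d5*4 - d1 + d2 = 107/2
  d7 = d5*5 = 70
  d8 = 1 - d6/3 = -101/6
  d9 = d1 + 3 = 8
  d10 = d4/4 - d1 = -9/2
  d11 = d1/2 + d7*4 + d10*4 = 529/2
  d12 = d1/2 = 5/2
Walk from origin (0, 0):
  seg 1: right by d2 = 5/2 → (5/2, 0)
  seg 2: up by d11 = 529/2 → (5/2, 529/2)
  seg 3: up by d4 = 2 → (5/2, 533/2)
  seg 4: up by d7 = 70 → (5/2, 673/2)
  seg 5: up by d1 = 5 → (5/2, 683/2)
  seg 6: up by d4 = 2 → (5/2, 687/2)
  seg 7: right by d11 = 529/2 → (267, 687/2)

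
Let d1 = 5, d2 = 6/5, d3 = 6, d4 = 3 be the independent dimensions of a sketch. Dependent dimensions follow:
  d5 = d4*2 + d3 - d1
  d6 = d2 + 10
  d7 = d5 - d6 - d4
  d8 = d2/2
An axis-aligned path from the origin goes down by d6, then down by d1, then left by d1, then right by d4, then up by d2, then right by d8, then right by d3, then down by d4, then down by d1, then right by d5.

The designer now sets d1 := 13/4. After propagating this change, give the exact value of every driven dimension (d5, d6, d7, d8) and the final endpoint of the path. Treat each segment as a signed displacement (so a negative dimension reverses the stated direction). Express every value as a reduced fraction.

d5 = 35/4
d6 = 56/5
d7 = -109/20
d8 = 3/5
endpoint = (151/10, -39/2)

Apply edit: d1 := 13/4
  d5 = d4*2 + d3 - d1 = 35/4
  d6 = d2 + 10 = 56/5
  d7 = d5 - d6 - d4 = -109/20
  d8 = d2/2 = 3/5
Walk from origin (0, 0):
  seg 1: down by d6 = 56/5 → (0, -56/5)
  seg 2: down by d1 = 13/4 → (0, -289/20)
  seg 3: left by d1 = 13/4 → (-13/4, -289/20)
  seg 4: right by d4 = 3 → (-1/4, -289/20)
  seg 5: up by d2 = 6/5 → (-1/4, -53/4)
  seg 6: right by d8 = 3/5 → (7/20, -53/4)
  seg 7: right by d3 = 6 → (127/20, -53/4)
  seg 8: down by d4 = 3 → (127/20, -65/4)
  seg 9: down by d1 = 13/4 → (127/20, -39/2)
  seg 10: right by d5 = 35/4 → (151/10, -39/2)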